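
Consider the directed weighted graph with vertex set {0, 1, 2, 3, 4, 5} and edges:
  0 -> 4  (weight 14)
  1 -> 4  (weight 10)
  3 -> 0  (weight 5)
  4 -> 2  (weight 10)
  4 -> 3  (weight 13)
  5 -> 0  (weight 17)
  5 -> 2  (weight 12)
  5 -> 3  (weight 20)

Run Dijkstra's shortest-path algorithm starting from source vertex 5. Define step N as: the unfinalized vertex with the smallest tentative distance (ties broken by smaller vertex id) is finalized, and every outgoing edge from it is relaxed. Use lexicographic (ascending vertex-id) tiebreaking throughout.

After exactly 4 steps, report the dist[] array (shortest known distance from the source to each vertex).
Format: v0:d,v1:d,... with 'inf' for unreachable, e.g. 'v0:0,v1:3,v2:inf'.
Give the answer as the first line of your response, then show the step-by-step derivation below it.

v0:17,v1:inf,v2:12,v3:20,v4:31,v5:0

step 1: dist = v0:17,v1:inf,v2:12,v3:20,v4:inf,v5:0
step 2: dist = v0:17,v1:inf,v2:12,v3:20,v4:inf,v5:0
step 3: dist = v0:17,v1:inf,v2:12,v3:20,v4:31,v5:0
step 4: dist = v0:17,v1:inf,v2:12,v3:20,v4:31,v5:0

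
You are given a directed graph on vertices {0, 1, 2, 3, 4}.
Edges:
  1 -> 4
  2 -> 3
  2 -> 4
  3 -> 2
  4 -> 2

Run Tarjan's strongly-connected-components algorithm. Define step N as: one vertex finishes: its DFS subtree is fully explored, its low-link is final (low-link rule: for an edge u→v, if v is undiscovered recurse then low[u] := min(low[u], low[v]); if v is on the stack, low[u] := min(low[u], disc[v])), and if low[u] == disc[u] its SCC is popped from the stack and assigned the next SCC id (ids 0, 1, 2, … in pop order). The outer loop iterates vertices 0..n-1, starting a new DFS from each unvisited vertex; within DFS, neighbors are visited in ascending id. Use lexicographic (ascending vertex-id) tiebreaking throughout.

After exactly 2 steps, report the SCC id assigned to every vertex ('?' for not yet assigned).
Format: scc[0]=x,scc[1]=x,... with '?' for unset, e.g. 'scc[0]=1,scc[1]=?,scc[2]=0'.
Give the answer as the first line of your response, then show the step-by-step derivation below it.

scc[0]=0,scc[1]=?,scc[2]=?,scc[3]=?,scc[4]=?

step 1: low=(low[0]=0,low[1]=?,low[2]=?,low[3]=?,low[4]=?); scc=(scc[0]=0,scc[1]=?,scc[2]=?,scc[3]=?,scc[4]=?)
step 2: low=(low[0]=0,low[1]=1,low[2]=3,low[3]=3,low[4]=2); scc=(scc[0]=0,scc[1]=?,scc[2]=?,scc[3]=?,scc[4]=?)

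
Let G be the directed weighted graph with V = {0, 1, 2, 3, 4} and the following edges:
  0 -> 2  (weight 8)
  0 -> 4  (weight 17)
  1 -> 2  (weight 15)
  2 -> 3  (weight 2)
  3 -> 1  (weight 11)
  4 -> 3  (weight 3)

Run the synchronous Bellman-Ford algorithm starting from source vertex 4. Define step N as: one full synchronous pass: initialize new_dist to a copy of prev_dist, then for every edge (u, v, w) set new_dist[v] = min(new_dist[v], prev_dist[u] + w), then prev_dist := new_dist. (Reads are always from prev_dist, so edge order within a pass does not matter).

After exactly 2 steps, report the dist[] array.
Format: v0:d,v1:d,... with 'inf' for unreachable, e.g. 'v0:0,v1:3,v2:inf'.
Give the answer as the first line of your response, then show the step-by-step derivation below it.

v0:inf,v1:14,v2:inf,v3:3,v4:0

step 1: dist = v0:inf,v1:inf,v2:inf,v3:3,v4:0
step 2: dist = v0:inf,v1:14,v2:inf,v3:3,v4:0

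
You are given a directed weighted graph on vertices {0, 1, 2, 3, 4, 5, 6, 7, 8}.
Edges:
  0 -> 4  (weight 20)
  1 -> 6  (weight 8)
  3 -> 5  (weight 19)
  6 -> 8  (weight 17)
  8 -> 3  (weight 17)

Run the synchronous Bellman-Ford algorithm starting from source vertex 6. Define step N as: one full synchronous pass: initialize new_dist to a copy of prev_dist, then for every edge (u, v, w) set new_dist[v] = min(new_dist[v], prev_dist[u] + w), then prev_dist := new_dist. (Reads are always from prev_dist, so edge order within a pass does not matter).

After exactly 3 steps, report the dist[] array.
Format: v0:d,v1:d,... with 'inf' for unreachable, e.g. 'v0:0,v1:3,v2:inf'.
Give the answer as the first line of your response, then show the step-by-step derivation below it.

v0:inf,v1:inf,v2:inf,v3:34,v4:inf,v5:53,v6:0,v7:inf,v8:17

step 1: dist = v0:inf,v1:inf,v2:inf,v3:inf,v4:inf,v5:inf,v6:0,v7:inf,v8:17
step 2: dist = v0:inf,v1:inf,v2:inf,v3:34,v4:inf,v5:inf,v6:0,v7:inf,v8:17
step 3: dist = v0:inf,v1:inf,v2:inf,v3:34,v4:inf,v5:53,v6:0,v7:inf,v8:17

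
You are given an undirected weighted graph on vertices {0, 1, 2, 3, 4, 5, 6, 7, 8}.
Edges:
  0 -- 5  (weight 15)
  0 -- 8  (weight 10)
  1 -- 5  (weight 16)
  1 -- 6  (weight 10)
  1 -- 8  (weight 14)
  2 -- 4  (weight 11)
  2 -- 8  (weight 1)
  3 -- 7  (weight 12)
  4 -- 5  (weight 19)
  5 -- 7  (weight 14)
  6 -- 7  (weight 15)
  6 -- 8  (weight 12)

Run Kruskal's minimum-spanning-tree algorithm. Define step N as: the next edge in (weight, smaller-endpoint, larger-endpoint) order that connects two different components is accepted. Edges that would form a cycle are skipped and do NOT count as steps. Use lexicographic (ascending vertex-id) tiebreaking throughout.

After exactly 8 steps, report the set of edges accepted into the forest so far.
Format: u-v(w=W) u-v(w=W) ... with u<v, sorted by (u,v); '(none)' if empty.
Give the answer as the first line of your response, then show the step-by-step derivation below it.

0-5(w=15) 0-8(w=10) 1-6(w=10) 2-4(w=11) 2-8(w=1) 3-7(w=12) 5-7(w=14) 6-8(w=12)

step 1: add edge 2-8 (w=1); MST = {2-8(w=1)}
step 2: add edge 0-8 (w=10); MST = {0-8(w=10) 2-8(w=1)}
step 3: add edge 1-6 (w=10); MST = {0-8(w=10) 1-6(w=10) 2-8(w=1)}
step 4: add edge 2-4 (w=11); MST = {0-8(w=10) 1-6(w=10) 2-4(w=11) 2-8(w=1)}
step 5: add edge 3-7 (w=12); MST = {0-8(w=10) 1-6(w=10) 2-4(w=11) 2-8(w=1) 3-7(w=12)}
step 6: add edge 6-8 (w=12); MST = {0-8(w=10) 1-6(w=10) 2-4(w=11) 2-8(w=1) 3-7(w=12) 6-8(w=12)}
step 7: add edge 5-7 (w=14); MST = {0-8(w=10) 1-6(w=10) 2-4(w=11) 2-8(w=1) 3-7(w=12) 5-7(w=14) 6-8(w=12)}
step 8: add edge 0-5 (w=15); MST = {0-5(w=15) 0-8(w=10) 1-6(w=10) 2-4(w=11) 2-8(w=1) 3-7(w=12) 5-7(w=14) 6-8(w=12)}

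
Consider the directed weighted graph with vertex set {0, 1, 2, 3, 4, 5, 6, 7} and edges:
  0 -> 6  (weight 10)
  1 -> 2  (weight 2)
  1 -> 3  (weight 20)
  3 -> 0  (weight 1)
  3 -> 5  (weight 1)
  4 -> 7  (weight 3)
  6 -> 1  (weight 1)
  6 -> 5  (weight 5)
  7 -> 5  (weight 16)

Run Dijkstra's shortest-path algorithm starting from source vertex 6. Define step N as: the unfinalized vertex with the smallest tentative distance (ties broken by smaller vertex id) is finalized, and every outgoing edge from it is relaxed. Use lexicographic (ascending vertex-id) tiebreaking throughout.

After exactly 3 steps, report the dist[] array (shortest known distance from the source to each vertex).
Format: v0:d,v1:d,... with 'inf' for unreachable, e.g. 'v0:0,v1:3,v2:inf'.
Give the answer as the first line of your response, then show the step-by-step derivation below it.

v0:inf,v1:1,v2:3,v3:21,v4:inf,v5:5,v6:0,v7:inf

step 1: dist = v0:inf,v1:1,v2:inf,v3:inf,v4:inf,v5:5,v6:0,v7:inf
step 2: dist = v0:inf,v1:1,v2:3,v3:21,v4:inf,v5:5,v6:0,v7:inf
step 3: dist = v0:inf,v1:1,v2:3,v3:21,v4:inf,v5:5,v6:0,v7:inf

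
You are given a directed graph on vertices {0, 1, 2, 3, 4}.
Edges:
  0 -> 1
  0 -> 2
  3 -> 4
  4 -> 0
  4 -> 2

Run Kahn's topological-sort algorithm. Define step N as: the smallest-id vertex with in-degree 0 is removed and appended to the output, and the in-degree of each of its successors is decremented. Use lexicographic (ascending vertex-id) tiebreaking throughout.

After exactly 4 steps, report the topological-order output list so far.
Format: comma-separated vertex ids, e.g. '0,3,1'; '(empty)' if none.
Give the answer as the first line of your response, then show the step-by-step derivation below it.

3,4,0,1

step 1: output 3; order=[3]; indeg=(1,1,2,0,0)
step 2: output 4; order=[3,4]; indeg=(0,1,1,0,0)
step 3: output 0; order=[3,4,0]; indeg=(0,0,0,0,0)
step 4: output 1; order=[3,4,0,1]; indeg=(0,0,0,0,0)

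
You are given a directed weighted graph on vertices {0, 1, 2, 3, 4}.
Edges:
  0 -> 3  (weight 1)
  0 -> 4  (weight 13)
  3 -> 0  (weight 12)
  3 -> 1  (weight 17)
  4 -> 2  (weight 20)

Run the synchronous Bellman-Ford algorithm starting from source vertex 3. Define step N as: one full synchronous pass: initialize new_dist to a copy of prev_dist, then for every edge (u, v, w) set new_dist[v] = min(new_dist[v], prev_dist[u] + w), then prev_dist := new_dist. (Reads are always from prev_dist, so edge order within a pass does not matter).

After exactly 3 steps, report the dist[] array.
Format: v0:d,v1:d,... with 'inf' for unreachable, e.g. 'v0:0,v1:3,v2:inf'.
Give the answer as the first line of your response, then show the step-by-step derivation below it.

v0:12,v1:17,v2:45,v3:0,v4:25

step 1: dist = v0:12,v1:17,v2:inf,v3:0,v4:inf
step 2: dist = v0:12,v1:17,v2:inf,v3:0,v4:25
step 3: dist = v0:12,v1:17,v2:45,v3:0,v4:25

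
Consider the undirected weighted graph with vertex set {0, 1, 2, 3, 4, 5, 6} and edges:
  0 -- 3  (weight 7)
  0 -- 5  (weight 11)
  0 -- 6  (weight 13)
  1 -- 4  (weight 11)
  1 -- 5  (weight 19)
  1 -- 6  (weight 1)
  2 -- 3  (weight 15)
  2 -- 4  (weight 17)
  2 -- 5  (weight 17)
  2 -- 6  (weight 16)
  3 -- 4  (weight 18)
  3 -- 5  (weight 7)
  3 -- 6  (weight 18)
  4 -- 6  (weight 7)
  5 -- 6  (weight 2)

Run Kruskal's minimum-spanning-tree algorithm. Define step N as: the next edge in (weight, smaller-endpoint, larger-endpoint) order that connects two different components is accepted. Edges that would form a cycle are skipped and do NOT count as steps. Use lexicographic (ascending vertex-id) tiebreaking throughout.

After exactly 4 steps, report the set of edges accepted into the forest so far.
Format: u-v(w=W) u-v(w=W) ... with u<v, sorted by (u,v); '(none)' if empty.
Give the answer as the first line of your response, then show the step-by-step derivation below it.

0-3(w=7) 1-6(w=1) 3-5(w=7) 5-6(w=2)

step 1: add edge 1-6 (w=1); MST = {1-6(w=1)}
step 2: add edge 5-6 (w=2); MST = {1-6(w=1) 5-6(w=2)}
step 3: add edge 0-3 (w=7); MST = {0-3(w=7) 1-6(w=1) 5-6(w=2)}
step 4: add edge 3-5 (w=7); MST = {0-3(w=7) 1-6(w=1) 3-5(w=7) 5-6(w=2)}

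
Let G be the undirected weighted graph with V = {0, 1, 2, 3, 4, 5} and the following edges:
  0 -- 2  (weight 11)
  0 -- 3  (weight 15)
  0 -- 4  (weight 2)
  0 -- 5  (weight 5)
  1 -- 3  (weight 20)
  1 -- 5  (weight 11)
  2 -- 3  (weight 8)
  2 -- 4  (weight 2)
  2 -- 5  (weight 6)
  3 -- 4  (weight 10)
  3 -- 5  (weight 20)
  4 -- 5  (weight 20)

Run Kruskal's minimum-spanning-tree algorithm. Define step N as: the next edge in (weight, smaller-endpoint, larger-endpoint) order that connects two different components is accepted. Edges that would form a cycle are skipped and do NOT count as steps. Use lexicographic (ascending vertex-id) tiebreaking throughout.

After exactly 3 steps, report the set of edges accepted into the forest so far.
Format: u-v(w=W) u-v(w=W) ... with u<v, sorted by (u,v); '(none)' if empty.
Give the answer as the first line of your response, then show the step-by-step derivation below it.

0-4(w=2) 0-5(w=5) 2-4(w=2)

step 1: add edge 0-4 (w=2); MST = {0-4(w=2)}
step 2: add edge 2-4 (w=2); MST = {0-4(w=2) 2-4(w=2)}
step 3: add edge 0-5 (w=5); MST = {0-4(w=2) 0-5(w=5) 2-4(w=2)}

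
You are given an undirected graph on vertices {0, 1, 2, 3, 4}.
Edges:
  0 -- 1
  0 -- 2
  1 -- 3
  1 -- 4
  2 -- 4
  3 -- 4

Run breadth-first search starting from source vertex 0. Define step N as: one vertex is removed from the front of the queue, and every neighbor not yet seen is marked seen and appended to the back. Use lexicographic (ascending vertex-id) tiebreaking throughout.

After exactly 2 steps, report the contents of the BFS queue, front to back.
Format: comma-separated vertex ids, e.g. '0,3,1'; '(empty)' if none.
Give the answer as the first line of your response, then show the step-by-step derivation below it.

2,3,4

step 1: dequeue 0; queue=[1,2]; order=0
step 2: dequeue 1; queue=[2,3,4]; order=0,1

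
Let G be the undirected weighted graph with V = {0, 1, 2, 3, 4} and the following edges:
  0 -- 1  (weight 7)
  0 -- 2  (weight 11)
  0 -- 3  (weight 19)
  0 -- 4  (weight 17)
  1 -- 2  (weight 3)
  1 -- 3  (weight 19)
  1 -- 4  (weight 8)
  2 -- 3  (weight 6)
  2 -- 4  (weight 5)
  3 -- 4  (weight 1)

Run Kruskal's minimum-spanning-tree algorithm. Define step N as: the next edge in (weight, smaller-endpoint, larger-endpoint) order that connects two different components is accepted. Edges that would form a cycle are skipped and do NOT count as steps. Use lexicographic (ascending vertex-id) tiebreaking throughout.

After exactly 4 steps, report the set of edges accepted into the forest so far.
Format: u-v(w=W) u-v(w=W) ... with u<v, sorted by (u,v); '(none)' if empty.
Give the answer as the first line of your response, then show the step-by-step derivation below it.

0-1(w=7) 1-2(w=3) 2-4(w=5) 3-4(w=1)

step 1: add edge 3-4 (w=1); MST = {3-4(w=1)}
step 2: add edge 1-2 (w=3); MST = {1-2(w=3) 3-4(w=1)}
step 3: add edge 2-4 (w=5); MST = {1-2(w=3) 2-4(w=5) 3-4(w=1)}
step 4: add edge 0-1 (w=7); MST = {0-1(w=7) 1-2(w=3) 2-4(w=5) 3-4(w=1)}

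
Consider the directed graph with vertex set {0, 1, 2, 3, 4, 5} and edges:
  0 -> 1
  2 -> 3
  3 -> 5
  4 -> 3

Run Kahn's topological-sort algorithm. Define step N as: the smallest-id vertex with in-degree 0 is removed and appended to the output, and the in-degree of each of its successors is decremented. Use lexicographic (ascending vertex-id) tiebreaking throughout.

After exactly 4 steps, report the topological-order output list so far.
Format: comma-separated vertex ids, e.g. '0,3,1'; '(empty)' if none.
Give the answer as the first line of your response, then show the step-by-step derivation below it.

0,1,2,4

step 1: output 0; order=[0]; indeg=(0,0,0,2,0,1)
step 2: output 1; order=[0,1]; indeg=(0,0,0,2,0,1)
step 3: output 2; order=[0,1,2]; indeg=(0,0,0,1,0,1)
step 4: output 4; order=[0,1,2,4]; indeg=(0,0,0,0,0,1)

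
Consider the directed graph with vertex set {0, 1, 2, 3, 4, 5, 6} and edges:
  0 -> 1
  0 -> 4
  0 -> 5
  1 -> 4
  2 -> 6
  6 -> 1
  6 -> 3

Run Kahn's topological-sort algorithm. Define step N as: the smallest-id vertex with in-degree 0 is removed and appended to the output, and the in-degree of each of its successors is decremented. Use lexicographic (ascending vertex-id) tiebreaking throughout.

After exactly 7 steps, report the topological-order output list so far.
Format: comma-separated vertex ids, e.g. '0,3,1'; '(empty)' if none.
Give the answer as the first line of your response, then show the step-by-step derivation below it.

0,2,5,6,1,3,4

step 1: output 0; order=[0]; indeg=(0,1,0,1,1,0,1)
step 2: output 2; order=[0,2]; indeg=(0,1,0,1,1,0,0)
step 3: output 5; order=[0,2,5]; indeg=(0,1,0,1,1,0,0)
step 4: output 6; order=[0,2,5,6]; indeg=(0,0,0,0,1,0,0)
step 5: output 1; order=[0,2,5,6,1]; indeg=(0,0,0,0,0,0,0)
step 6: output 3; order=[0,2,5,6,1,3]; indeg=(0,0,0,0,0,0,0)
step 7: output 4; order=[0,2,5,6,1,3,4]; indeg=(0,0,0,0,0,0,0)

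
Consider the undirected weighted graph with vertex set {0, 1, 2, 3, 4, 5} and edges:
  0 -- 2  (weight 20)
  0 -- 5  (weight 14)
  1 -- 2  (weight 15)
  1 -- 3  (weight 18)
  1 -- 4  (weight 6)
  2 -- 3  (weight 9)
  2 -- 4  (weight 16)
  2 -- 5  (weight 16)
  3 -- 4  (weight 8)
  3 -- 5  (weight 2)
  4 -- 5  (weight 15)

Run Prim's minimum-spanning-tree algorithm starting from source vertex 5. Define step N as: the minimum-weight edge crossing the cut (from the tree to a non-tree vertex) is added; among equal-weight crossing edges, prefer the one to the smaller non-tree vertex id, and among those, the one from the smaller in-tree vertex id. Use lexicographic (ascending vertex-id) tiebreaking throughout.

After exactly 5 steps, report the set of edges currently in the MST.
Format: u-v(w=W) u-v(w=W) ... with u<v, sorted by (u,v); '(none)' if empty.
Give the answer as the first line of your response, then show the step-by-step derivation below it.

0-5(w=14) 1-4(w=6) 2-3(w=9) 3-4(w=8) 3-5(w=2)

step 1: add edge 3-5 (w=2); MST = {3-5(w=2)}
step 2: add edge 3-4 (w=8); MST = {3-4(w=8) 3-5(w=2)}
step 3: add edge 1-4 (w=6); MST = {1-4(w=6) 3-4(w=8) 3-5(w=2)}
step 4: add edge 2-3 (w=9); MST = {1-4(w=6) 2-3(w=9) 3-4(w=8) 3-5(w=2)}
step 5: add edge 0-5 (w=14); MST = {0-5(w=14) 1-4(w=6) 2-3(w=9) 3-4(w=8) 3-5(w=2)}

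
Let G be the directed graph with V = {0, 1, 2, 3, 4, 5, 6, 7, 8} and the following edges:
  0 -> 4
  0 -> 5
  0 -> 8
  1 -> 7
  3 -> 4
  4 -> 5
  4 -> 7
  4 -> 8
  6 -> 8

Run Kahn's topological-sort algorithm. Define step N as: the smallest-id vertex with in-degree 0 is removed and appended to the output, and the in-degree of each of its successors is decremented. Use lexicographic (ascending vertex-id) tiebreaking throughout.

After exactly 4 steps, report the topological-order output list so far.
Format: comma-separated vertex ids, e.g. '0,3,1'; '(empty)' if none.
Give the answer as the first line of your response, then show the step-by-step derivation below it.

0,1,2,3

step 1: output 0; order=[0]; indeg=(0,0,0,0,1,1,0,2,2)
step 2: output 1; order=[0,1]; indeg=(0,0,0,0,1,1,0,1,2)
step 3: output 2; order=[0,1,2]; indeg=(0,0,0,0,1,1,0,1,2)
step 4: output 3; order=[0,1,2,3]; indeg=(0,0,0,0,0,1,0,1,2)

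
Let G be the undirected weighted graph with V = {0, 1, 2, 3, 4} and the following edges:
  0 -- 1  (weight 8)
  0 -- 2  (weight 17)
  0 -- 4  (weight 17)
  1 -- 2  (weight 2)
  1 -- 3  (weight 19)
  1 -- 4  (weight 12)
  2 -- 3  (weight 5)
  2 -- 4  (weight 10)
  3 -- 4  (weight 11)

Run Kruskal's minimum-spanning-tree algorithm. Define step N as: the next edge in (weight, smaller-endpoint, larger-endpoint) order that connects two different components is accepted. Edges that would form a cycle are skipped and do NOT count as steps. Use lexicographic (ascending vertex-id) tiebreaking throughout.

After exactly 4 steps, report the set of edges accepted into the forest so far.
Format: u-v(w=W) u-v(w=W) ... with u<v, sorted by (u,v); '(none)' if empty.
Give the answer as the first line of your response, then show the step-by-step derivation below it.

0-1(w=8) 1-2(w=2) 2-3(w=5) 2-4(w=10)

step 1: add edge 1-2 (w=2); MST = {1-2(w=2)}
step 2: add edge 2-3 (w=5); MST = {1-2(w=2) 2-3(w=5)}
step 3: add edge 0-1 (w=8); MST = {0-1(w=8) 1-2(w=2) 2-3(w=5)}
step 4: add edge 2-4 (w=10); MST = {0-1(w=8) 1-2(w=2) 2-3(w=5) 2-4(w=10)}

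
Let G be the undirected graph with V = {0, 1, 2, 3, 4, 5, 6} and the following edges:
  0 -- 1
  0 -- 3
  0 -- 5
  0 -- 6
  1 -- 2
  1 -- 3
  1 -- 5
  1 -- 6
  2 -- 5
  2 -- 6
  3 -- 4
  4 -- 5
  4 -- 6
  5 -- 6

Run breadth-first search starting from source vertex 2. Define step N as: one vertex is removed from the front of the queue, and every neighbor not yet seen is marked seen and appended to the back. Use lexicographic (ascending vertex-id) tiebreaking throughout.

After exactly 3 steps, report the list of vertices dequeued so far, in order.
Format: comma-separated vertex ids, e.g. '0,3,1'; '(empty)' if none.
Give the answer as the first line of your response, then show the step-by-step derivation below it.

2,1,5

step 1: dequeue 2; queue=[1,5,6]; order=2
step 2: dequeue 1; queue=[5,6,0,3]; order=2,1
step 3: dequeue 5; queue=[6,0,3,4]; order=2,1,5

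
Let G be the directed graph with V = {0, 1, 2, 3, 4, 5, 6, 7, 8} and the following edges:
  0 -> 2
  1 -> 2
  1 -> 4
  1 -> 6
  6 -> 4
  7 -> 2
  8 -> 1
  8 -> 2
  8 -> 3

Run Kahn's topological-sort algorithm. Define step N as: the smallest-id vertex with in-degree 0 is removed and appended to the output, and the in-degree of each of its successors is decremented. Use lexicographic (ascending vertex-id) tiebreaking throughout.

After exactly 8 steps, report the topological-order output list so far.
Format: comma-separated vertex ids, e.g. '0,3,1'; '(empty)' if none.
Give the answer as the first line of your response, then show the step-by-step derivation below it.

0,5,7,8,1,2,3,6

step 1: output 0; order=[0]; indeg=(0,1,3,1,2,0,1,0,0)
step 2: output 5; order=[0,5]; indeg=(0,1,3,1,2,0,1,0,0)
step 3: output 7; order=[0,5,7]; indeg=(0,1,2,1,2,0,1,0,0)
step 4: output 8; order=[0,5,7,8]; indeg=(0,0,1,0,2,0,1,0,0)
step 5: output 1; order=[0,5,7,8,1]; indeg=(0,0,0,0,1,0,0,0,0)
step 6: output 2; order=[0,5,7,8,1,2]; indeg=(0,0,0,0,1,0,0,0,0)
step 7: output 3; order=[0,5,7,8,1,2,3]; indeg=(0,0,0,0,1,0,0,0,0)
step 8: output 6; order=[0,5,7,8,1,2,3,6]; indeg=(0,0,0,0,0,0,0,0,0)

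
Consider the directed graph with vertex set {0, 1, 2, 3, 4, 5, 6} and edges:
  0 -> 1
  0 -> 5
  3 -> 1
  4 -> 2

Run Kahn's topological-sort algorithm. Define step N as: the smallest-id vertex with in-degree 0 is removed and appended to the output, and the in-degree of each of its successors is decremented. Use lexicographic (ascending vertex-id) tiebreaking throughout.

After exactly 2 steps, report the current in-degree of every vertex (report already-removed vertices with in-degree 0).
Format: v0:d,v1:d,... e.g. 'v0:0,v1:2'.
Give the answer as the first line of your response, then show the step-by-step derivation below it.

v0:0,v1:0,v2:1,v3:0,v4:0,v5:0,v6:0

step 1: output 0; order=[0]; indeg=(0,1,1,0,0,0,0)
step 2: output 3; order=[0,3]; indeg=(0,0,1,0,0,0,0)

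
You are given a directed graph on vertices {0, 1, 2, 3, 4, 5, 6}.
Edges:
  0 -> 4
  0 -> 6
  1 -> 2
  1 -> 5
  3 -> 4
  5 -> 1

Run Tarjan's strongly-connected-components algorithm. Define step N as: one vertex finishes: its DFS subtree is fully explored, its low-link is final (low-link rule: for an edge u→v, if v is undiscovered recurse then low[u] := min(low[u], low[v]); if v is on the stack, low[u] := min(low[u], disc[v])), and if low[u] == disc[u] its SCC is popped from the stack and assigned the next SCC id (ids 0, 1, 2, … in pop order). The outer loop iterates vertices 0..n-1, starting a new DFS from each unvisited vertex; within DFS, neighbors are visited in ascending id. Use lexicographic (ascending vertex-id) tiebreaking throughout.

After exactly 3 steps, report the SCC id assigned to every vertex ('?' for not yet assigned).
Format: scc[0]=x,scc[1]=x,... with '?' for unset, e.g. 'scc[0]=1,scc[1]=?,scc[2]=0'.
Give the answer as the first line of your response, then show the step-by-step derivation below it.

scc[0]=2,scc[1]=?,scc[2]=?,scc[3]=?,scc[4]=0,scc[5]=?,scc[6]=1

step 1: low=(low[0]=0,low[1]=?,low[2]=?,low[3]=?,low[4]=1,low[5]=?,low[6]=?); scc=(scc[0]=?,scc[1]=?,scc[2]=?,scc[3]=?,scc[4]=0,scc[5]=?,scc[6]=?)
step 2: low=(low[0]=0,low[1]=?,low[2]=?,low[3]=?,low[4]=1,low[5]=?,low[6]=2); scc=(scc[0]=?,scc[1]=?,scc[2]=?,scc[3]=?,scc[4]=0,scc[5]=?,scc[6]=1)
step 3: low=(low[0]=0,low[1]=?,low[2]=?,low[3]=?,low[4]=1,low[5]=?,low[6]=2); scc=(scc[0]=2,scc[1]=?,scc[2]=?,scc[3]=?,scc[4]=0,scc[5]=?,scc[6]=1)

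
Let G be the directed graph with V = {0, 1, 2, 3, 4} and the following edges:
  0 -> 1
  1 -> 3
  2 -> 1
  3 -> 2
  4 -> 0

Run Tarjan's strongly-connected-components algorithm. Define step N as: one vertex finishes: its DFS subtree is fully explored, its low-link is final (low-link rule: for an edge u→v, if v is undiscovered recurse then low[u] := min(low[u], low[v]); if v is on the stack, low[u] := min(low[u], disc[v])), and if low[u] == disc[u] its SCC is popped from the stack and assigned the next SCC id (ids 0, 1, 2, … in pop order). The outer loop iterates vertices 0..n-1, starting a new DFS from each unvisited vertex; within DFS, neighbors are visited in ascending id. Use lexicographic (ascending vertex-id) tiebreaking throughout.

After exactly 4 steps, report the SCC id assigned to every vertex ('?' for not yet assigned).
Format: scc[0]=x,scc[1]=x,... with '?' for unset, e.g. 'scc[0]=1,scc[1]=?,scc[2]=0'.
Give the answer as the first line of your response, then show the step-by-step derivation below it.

scc[0]=1,scc[1]=0,scc[2]=0,scc[3]=0,scc[4]=?

step 1: low=(low[0]=0,low[1]=1,low[2]=1,low[3]=2,low[4]=?); scc=(scc[0]=?,scc[1]=?,scc[2]=?,scc[3]=?,scc[4]=?)
step 2: low=(low[0]=0,low[1]=1,low[2]=1,low[3]=1,low[4]=?); scc=(scc[0]=?,scc[1]=?,scc[2]=?,scc[3]=?,scc[4]=?)
step 3: low=(low[0]=0,low[1]=1,low[2]=1,low[3]=1,low[4]=?); scc=(scc[0]=?,scc[1]=0,scc[2]=0,scc[3]=0,scc[4]=?)
step 4: low=(low[0]=0,low[1]=1,low[2]=1,low[3]=1,low[4]=?); scc=(scc[0]=1,scc[1]=0,scc[2]=0,scc[3]=0,scc[4]=?)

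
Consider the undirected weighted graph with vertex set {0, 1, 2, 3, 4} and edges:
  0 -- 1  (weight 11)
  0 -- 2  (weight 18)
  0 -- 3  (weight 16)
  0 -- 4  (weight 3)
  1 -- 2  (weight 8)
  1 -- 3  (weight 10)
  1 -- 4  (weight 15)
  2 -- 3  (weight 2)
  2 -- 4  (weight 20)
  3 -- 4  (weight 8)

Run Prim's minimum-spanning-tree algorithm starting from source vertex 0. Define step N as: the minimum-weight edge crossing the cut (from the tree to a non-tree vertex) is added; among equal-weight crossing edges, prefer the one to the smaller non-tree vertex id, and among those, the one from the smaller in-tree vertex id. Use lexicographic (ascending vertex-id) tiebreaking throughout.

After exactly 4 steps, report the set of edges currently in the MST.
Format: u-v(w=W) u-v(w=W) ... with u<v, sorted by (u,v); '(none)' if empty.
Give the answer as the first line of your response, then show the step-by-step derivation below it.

0-4(w=3) 1-2(w=8) 2-3(w=2) 3-4(w=8)

step 1: add edge 0-4 (w=3); MST = {0-4(w=3)}
step 2: add edge 3-4 (w=8); MST = {0-4(w=3) 3-4(w=8)}
step 3: add edge 2-3 (w=2); MST = {0-4(w=3) 2-3(w=2) 3-4(w=8)}
step 4: add edge 1-2 (w=8); MST = {0-4(w=3) 1-2(w=8) 2-3(w=2) 3-4(w=8)}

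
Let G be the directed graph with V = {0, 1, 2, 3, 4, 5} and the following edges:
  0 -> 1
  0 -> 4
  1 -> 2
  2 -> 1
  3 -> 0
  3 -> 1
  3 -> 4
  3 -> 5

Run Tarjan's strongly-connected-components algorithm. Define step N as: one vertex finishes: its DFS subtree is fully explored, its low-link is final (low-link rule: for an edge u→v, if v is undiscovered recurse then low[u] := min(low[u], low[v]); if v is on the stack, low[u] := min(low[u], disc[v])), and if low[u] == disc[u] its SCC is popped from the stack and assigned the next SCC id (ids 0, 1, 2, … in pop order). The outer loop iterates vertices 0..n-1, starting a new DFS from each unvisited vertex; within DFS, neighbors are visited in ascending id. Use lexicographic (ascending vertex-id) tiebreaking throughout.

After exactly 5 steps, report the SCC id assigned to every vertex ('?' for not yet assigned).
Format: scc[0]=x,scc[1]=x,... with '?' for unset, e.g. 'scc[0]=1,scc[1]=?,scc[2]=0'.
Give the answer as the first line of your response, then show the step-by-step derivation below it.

scc[0]=2,scc[1]=0,scc[2]=0,scc[3]=?,scc[4]=1,scc[5]=3

step 1: low=(low[0]=0,low[1]=1,low[2]=1,low[3]=?,low[4]=?,low[5]=?); scc=(scc[0]=?,scc[1]=?,scc[2]=?,scc[3]=?,scc[4]=?,scc[5]=?)
step 2: low=(low[0]=0,low[1]=1,low[2]=1,low[3]=?,low[4]=?,low[5]=?); scc=(scc[0]=?,scc[1]=0,scc[2]=0,scc[3]=?,scc[4]=?,scc[5]=?)
step 3: low=(low[0]=0,low[1]=1,low[2]=1,low[3]=?,low[4]=3,low[5]=?); scc=(scc[0]=?,scc[1]=0,scc[2]=0,scc[3]=?,scc[4]=1,scc[5]=?)
step 4: low=(low[0]=0,low[1]=1,low[2]=1,low[3]=?,low[4]=3,low[5]=?); scc=(scc[0]=2,scc[1]=0,scc[2]=0,scc[3]=?,scc[4]=1,scc[5]=?)
step 5: low=(low[0]=0,low[1]=1,low[2]=1,low[3]=4,low[4]=3,low[5]=5); scc=(scc[0]=2,scc[1]=0,scc[2]=0,scc[3]=?,scc[4]=1,scc[5]=3)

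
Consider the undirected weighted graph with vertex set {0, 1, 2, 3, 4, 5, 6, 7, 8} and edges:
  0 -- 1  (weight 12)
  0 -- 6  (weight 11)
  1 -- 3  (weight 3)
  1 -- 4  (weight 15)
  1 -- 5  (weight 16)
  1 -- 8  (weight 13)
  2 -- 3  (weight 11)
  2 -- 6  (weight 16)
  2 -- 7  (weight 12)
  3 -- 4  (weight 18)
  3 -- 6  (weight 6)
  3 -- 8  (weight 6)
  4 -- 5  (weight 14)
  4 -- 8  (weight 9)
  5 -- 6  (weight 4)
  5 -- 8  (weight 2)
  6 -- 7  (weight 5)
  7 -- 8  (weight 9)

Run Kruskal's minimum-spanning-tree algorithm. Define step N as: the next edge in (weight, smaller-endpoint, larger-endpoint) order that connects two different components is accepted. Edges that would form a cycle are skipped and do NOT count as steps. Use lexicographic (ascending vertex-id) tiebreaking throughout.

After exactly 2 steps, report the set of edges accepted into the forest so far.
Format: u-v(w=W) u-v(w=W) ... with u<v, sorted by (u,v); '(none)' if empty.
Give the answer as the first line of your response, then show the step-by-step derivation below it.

1-3(w=3) 5-8(w=2)

step 1: add edge 5-8 (w=2); MST = {5-8(w=2)}
step 2: add edge 1-3 (w=3); MST = {1-3(w=3) 5-8(w=2)}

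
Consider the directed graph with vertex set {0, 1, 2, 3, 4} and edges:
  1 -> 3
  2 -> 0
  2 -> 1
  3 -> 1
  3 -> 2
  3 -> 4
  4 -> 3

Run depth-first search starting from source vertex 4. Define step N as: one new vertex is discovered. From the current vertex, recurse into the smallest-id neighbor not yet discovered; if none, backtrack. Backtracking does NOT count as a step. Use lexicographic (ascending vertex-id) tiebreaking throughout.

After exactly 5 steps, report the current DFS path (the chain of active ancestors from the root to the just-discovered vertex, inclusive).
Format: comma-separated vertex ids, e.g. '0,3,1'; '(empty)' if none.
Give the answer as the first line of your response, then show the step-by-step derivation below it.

4,3,2,0

step 1: discover 4; path=4; order=4
step 2: discover 3; path=4>3; order=4,3
step 3: discover 1; path=4>3>1; order=4,3,1
step 4: discover 2; path=4>3>2; order=4,3,1,2
step 5: discover 0; path=4>3>2>0; order=4,3,1,2,0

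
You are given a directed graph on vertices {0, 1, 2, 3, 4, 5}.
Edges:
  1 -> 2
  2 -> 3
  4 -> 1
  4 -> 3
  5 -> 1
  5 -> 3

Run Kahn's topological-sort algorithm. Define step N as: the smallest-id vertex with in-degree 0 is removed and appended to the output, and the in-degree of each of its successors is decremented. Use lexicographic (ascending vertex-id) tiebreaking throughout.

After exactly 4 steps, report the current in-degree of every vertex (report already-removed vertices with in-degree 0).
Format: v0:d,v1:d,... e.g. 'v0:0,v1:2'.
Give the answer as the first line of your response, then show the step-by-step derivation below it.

v0:0,v1:0,v2:0,v3:1,v4:0,v5:0

step 1: output 0; order=[0]; indeg=(0,2,1,3,0,0)
step 2: output 4; order=[0,4]; indeg=(0,1,1,2,0,0)
step 3: output 5; order=[0,4,5]; indeg=(0,0,1,1,0,0)
step 4: output 1; order=[0,4,5,1]; indeg=(0,0,0,1,0,0)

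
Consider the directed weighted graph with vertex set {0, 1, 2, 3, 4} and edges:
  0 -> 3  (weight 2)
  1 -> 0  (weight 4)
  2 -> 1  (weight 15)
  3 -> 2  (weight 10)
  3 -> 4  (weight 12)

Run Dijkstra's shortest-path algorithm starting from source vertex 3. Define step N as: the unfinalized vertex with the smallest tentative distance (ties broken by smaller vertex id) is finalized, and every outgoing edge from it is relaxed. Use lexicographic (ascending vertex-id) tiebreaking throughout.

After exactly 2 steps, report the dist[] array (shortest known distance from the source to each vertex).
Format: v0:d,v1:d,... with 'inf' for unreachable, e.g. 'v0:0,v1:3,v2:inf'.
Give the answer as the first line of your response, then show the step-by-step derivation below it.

v0:inf,v1:25,v2:10,v3:0,v4:12

step 1: dist = v0:inf,v1:inf,v2:10,v3:0,v4:12
step 2: dist = v0:inf,v1:25,v2:10,v3:0,v4:12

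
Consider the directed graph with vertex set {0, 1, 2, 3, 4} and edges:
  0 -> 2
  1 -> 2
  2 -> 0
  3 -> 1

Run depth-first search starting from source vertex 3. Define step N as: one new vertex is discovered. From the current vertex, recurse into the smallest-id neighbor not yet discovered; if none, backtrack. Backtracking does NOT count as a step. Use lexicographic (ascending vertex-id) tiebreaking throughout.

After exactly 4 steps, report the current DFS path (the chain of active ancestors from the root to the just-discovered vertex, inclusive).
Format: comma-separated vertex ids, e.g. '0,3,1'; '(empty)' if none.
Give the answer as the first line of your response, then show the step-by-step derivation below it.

3,1,2,0

step 1: discover 3; path=3; order=3
step 2: discover 1; path=3>1; order=3,1
step 3: discover 2; path=3>1>2; order=3,1,2
step 4: discover 0; path=3>1>2>0; order=3,1,2,0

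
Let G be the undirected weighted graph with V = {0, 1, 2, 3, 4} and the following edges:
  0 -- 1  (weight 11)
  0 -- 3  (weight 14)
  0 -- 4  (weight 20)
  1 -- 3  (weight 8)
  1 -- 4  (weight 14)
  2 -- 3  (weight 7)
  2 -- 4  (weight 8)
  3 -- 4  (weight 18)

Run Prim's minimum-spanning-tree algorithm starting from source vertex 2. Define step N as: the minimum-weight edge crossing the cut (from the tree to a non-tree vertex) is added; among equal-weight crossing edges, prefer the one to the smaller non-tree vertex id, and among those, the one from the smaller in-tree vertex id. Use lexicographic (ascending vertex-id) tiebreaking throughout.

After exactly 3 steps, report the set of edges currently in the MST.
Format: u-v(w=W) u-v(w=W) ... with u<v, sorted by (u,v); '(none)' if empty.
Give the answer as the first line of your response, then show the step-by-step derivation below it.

1-3(w=8) 2-3(w=7) 2-4(w=8)

step 1: add edge 2-3 (w=7); MST = {2-3(w=7)}
step 2: add edge 1-3 (w=8); MST = {1-3(w=8) 2-3(w=7)}
step 3: add edge 2-4 (w=8); MST = {1-3(w=8) 2-3(w=7) 2-4(w=8)}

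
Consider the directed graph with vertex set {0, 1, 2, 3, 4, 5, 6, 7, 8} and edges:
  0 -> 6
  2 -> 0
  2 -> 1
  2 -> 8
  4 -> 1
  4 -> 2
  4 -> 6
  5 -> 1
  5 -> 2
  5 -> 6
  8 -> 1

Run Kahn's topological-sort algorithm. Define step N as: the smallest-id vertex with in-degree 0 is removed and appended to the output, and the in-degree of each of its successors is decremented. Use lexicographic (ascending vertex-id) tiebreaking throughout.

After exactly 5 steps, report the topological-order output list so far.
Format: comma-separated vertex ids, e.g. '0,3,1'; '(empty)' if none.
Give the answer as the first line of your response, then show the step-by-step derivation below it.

3,4,5,2,0

step 1: output 3; order=[3]; indeg=(1,4,2,0,0,0,3,0,1)
step 2: output 4; order=[3,4]; indeg=(1,3,1,0,0,0,2,0,1)
step 3: output 5; order=[3,4,5]; indeg=(1,2,0,0,0,0,1,0,1)
step 4: output 2; order=[3,4,5,2]; indeg=(0,1,0,0,0,0,1,0,0)
step 5: output 0; order=[3,4,5,2,0]; indeg=(0,1,0,0,0,0,0,0,0)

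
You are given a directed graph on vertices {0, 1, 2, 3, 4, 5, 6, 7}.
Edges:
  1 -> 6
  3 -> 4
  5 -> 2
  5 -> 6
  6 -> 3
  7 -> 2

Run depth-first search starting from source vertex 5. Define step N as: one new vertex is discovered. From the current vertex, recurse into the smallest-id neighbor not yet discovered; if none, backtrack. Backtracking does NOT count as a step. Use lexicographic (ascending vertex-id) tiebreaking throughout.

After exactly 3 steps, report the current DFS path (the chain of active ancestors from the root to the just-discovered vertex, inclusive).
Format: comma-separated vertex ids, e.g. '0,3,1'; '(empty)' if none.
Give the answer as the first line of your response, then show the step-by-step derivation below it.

5,6

step 1: discover 5; path=5; order=5
step 2: discover 2; path=5>2; order=5,2
step 3: discover 6; path=5>6; order=5,2,6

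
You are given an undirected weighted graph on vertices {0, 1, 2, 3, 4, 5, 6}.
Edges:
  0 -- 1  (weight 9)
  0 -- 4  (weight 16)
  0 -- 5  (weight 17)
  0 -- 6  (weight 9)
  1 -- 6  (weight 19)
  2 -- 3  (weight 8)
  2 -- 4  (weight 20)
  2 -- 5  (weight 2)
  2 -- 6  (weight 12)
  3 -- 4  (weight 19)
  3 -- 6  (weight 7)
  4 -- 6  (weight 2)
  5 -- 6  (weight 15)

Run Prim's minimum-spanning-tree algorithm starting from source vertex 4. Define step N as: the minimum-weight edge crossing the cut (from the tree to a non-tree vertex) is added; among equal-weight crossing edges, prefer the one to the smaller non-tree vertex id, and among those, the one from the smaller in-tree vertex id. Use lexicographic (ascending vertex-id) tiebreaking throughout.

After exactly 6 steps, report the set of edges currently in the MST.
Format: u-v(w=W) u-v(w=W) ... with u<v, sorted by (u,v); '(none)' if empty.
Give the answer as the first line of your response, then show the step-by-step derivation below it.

0-1(w=9) 0-6(w=9) 2-3(w=8) 2-5(w=2) 3-6(w=7) 4-6(w=2)

step 1: add edge 4-6 (w=2); MST = {4-6(w=2)}
step 2: add edge 3-6 (w=7); MST = {3-6(w=7) 4-6(w=2)}
step 3: add edge 2-3 (w=8); MST = {2-3(w=8) 3-6(w=7) 4-6(w=2)}
step 4: add edge 2-5 (w=2); MST = {2-3(w=8) 2-5(w=2) 3-6(w=7) 4-6(w=2)}
step 5: add edge 0-6 (w=9); MST = {0-6(w=9) 2-3(w=8) 2-5(w=2) 3-6(w=7) 4-6(w=2)}
step 6: add edge 0-1 (w=9); MST = {0-1(w=9) 0-6(w=9) 2-3(w=8) 2-5(w=2) 3-6(w=7) 4-6(w=2)}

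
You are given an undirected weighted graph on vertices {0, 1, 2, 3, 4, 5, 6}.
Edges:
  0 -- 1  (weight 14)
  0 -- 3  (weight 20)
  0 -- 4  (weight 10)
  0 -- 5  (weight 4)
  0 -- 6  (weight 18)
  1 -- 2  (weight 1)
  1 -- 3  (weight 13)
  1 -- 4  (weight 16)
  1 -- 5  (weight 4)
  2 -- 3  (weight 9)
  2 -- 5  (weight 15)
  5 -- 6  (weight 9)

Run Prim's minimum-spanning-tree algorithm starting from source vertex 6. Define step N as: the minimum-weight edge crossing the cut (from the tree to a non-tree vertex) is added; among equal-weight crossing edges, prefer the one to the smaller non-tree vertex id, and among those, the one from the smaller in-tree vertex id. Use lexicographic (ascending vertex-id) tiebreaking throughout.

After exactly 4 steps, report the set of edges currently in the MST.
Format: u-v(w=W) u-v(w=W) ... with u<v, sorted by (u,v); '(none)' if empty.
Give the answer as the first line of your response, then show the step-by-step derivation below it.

0-5(w=4) 1-2(w=1) 1-5(w=4) 5-6(w=9)

step 1: add edge 5-6 (w=9); MST = {5-6(w=9)}
step 2: add edge 0-5 (w=4); MST = {0-5(w=4) 5-6(w=9)}
step 3: add edge 1-5 (w=4); MST = {0-5(w=4) 1-5(w=4) 5-6(w=9)}
step 4: add edge 1-2 (w=1); MST = {0-5(w=4) 1-2(w=1) 1-5(w=4) 5-6(w=9)}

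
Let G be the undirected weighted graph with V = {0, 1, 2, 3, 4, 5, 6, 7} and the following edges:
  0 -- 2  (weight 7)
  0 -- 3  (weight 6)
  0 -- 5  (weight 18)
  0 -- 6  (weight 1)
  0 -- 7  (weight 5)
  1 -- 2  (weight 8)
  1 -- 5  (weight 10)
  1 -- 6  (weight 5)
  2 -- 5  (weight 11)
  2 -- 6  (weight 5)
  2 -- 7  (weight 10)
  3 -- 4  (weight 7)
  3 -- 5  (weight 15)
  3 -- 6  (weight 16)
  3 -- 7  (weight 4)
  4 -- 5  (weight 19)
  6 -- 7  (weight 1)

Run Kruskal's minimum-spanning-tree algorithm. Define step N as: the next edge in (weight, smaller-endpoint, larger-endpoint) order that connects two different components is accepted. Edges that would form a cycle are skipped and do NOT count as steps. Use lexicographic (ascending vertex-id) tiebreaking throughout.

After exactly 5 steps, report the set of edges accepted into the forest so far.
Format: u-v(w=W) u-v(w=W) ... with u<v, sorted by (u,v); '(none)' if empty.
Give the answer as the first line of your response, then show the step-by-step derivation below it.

0-6(w=1) 1-6(w=5) 2-6(w=5) 3-7(w=4) 6-7(w=1)

step 1: add edge 0-6 (w=1); MST = {0-6(w=1)}
step 2: add edge 6-7 (w=1); MST = {0-6(w=1) 6-7(w=1)}
step 3: add edge 3-7 (w=4); MST = {0-6(w=1) 3-7(w=4) 6-7(w=1)}
step 4: add edge 1-6 (w=5); MST = {0-6(w=1) 1-6(w=5) 3-7(w=4) 6-7(w=1)}
step 5: add edge 2-6 (w=5); MST = {0-6(w=1) 1-6(w=5) 2-6(w=5) 3-7(w=4) 6-7(w=1)}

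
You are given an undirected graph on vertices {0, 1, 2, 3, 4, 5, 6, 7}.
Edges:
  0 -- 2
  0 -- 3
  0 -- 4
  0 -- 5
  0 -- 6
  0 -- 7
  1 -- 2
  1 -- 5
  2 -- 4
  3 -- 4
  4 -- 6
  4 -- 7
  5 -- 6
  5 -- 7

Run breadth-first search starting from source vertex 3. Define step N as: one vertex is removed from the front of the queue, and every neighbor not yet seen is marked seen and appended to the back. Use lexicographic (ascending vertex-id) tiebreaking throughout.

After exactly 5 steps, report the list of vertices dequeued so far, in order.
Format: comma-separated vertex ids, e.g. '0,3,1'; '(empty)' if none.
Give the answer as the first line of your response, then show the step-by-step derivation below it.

3,0,4,2,5

step 1: dequeue 3; queue=[0,4]; order=3
step 2: dequeue 0; queue=[4,2,5,6,7]; order=3,0
step 3: dequeue 4; queue=[2,5,6,7]; order=3,0,4
step 4: dequeue 2; queue=[5,6,7,1]; order=3,0,4,2
step 5: dequeue 5; queue=[6,7,1]; order=3,0,4,2,5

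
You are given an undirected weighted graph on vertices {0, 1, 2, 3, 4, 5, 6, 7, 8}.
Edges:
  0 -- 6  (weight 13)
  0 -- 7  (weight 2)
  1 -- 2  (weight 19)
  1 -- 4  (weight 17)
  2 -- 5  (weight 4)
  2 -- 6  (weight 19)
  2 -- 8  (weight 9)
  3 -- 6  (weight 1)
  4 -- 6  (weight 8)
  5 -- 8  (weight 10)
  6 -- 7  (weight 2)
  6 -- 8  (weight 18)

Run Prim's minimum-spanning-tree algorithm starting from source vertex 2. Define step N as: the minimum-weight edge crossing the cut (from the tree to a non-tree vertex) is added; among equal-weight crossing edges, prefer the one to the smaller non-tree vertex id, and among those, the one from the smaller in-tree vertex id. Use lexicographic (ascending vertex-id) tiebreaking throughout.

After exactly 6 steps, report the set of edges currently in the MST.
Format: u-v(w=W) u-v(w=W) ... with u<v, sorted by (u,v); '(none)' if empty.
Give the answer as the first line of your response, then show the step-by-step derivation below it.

0-7(w=2) 2-5(w=4) 2-8(w=9) 3-6(w=1) 6-7(w=2) 6-8(w=18)

step 1: add edge 2-5 (w=4); MST = {2-5(w=4)}
step 2: add edge 2-8 (w=9); MST = {2-5(w=4) 2-8(w=9)}
step 3: add edge 6-8 (w=18); MST = {2-5(w=4) 2-8(w=9) 6-8(w=18)}
step 4: add edge 3-6 (w=1); MST = {2-5(w=4) 2-8(w=9) 3-6(w=1) 6-8(w=18)}
step 5: add edge 6-7 (w=2); MST = {2-5(w=4) 2-8(w=9) 3-6(w=1) 6-7(w=2) 6-8(w=18)}
step 6: add edge 0-7 (w=2); MST = {0-7(w=2) 2-5(w=4) 2-8(w=9) 3-6(w=1) 6-7(w=2) 6-8(w=18)}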